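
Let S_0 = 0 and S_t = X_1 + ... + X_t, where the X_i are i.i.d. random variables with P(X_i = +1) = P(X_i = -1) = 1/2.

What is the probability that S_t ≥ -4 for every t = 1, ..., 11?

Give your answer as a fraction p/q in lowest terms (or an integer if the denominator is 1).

Let f(t,s) = #length-t paths at position s with S_1..S_t all ≥ -4.
f(t,s) = f(t-1,s-1) + f(t-1,s+1) for s ≥ -4; f(t,s) = 0 for s < -4.
t=0: f(0,0)=1
t=1: f(1,-1)=1 f(1,1)=1
t=2: f(2,-2)=1 f(2,0)=2 f(2,2)=1
t=3: f(3,-3)=1 f(3,-1)=3 f(3,1)=3 f(3,3)=1
t=4: f(4,-4)=1 f(4,-2)=4 f(4,0)=6 f(4,2)=4 f(4,4)=1
t=5: f(5,-3)=5 f(5,-1)=10 f(5,1)=10 f(5,3)=5 f(5,5)=1
t=6: f(6,-4)=5 f(6,-2)=15 f(6,0)=20 f(6,2)=15 f(6,4)=6 f(6,6)=1
t=7: f(7,-3)=20 f(7,-1)=35 f(7,1)=35 f(7,3)=21 f(7,5)=7 f(7,7)=1
t=8: f(8,-4)=20 f(8,-2)=55 f(8,0)=70 f(8,2)=56 f(8,4)=28 f(8,6)=8 f(8,8)=1
t=9: f(9,-3)=75 f(9,-1)=125 f(9,1)=126 f(9,3)=84 f(9,5)=36 f(9,7)=9 f(9,9)=1
t=10: f(10,-4)=75 f(10,-2)=200 f(10,0)=251 f(10,2)=210 f(10,4)=120 f(10,6)=45 f(10,8)=10 f(10,10)=1
t=11: f(11,-3)=275 f(11,-1)=451 f(11,1)=461 f(11,3)=330 f(11,5)=165 f(11,7)=55 f(11,9)=11 f(11,11)=1
Σ_s f(11,s) = 1749
P = 1749/2048 = 1749/2048

Answer: 1749/2048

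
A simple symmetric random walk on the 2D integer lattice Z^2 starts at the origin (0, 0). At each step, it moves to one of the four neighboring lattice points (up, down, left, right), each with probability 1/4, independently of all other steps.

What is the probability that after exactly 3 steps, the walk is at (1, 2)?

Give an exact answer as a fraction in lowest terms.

Answer: 3/64

Derivation:
Let h be the number of horizontal steps (so 3-h are vertical). To end at (1,2) need (h+1)/2 right-steps and ((3-h)+2)/2 up-steps.
Sum over h with 1 ≤ h ≤ 1, h ≡ 1 (mod 2), 3-h ≡ 0 (mod 2):
h=1: C(3,1)·C(1,1)·C(2,2) = 3·1·1 = 3
Total favorable: 3
Total paths: 4^3 = 64
P = 3/64 = 3/64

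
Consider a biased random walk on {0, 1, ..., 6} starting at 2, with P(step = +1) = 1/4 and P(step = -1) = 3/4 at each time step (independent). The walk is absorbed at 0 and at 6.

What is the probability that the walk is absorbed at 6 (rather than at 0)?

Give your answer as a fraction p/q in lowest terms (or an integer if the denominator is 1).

Answer: 1/91

Derivation:
Biased walk: p = 1/4, q = 3/4, r = q/p = 3
Gambler's ruin: P(hit 6 before 0 | start at 2) = (1 - r^a)/(1 - r^N)
r^2 = 9; r^6 = 729
P = (1 - 9) / (1 - 729) = -8 / -728 = 1/91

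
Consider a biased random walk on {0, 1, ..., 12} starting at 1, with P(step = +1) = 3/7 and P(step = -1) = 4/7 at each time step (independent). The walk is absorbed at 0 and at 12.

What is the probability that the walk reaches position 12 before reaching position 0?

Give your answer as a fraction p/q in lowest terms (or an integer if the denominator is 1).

Answer: 177147/16245775

Derivation:
Biased walk: p = 3/7, q = 4/7, r = q/p = 4/3
Gambler's ruin: P(hit 12 before 0 | start at 1) = (1 - r^a)/(1 - r^N)
r^1 = 4/3; r^12 = 16777216/531441
P = (1 - 4/3) / (1 - 16777216/531441) = -1/3 / -16245775/531441 = 177147/16245775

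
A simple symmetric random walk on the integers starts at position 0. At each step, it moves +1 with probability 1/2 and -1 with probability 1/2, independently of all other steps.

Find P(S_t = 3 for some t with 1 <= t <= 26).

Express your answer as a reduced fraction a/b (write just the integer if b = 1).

Count via complement. Let g(t,s) = #length-t paths at position s with S_1..S_t all ≠ 3.
g(t,s) = g(t-1,s-1) + g(t-1,s+1) for s ≠ 3; g(t,3) = 0.
t=0: g(0,0)=1
t=1: g(1,-1)=1 g(1,1)=1
t=2: g(2,-2)=1 g(2,0)=2 g(2,2)=1
t=3: g(3,-3)=1 g(3,-1)=3 g(3,1)=3
t=4: g(4,-4)=1 g(4,-2)=4 g(4,0)=6 g(4,2)=3
t=5: g(5,-5)=1 g(5,-3)=5 g(5,-1)=10 g(5,1)=9
t=6: g(6,-6)=1 g(6,-4)=6 g(6,-2)=15 g(6,0)=19 g(6,2)=9
t=7: g(7,-7)=1 g(7,-5)=7 g(7,-3)=21 g(7,-1)=34 g(7,1)=28
t=8: g(8,-8)=1 g(8,-6)=8 g(8,-4)=28 g(8,-2)=55 g(8,0)=62 g(8,2)=28
t=9: g(9,-9)=1 g(9,-7)=9 g(9,-5)=36 g(9,-3)=83 g(9,-1)=117 g(9,1)=90
t=10: g(10,-10)=1 g(10,-8)=10 g(10,-6)=45 g(10,-4)=119 g(10,-2)=200 g(10,0)=207 g(10,2)=90
t=11: g(11,-11)=1 g(11,-9)=11 g(11,-7)=55 g(11,-5)=164 g(11,-3)=319 g(11,-1)=407 g(11,1)=297
t=12: g(12,-12)=1 g(12,-10)=12 g(12,-8)=66 g(12,-6)=219 g(12,-4)=483 g(12,-2)=726 g(12,0)=704 g(12,2)=297
t=13: g(13,-13)=1 g(13,-11)=13 g(13,-9)=78 g(13,-7)=285 g(13,-5)=702 g(13,-3)=1209 g(13,-1)=1430 g(13,1)=1001
t=14: g(14,-14)=1 g(14,-12)=14 g(14,-10)=91 g(14,-8)=363 g(14,-6)=987 g(14,-4)=1911 g(14,-2)=2639 g(14,0)=2431 g(14,2)=1001
t=15: g(15,-15)=1 g(15,-13)=15 g(15,-11)=105 g(15,-9)=454 g(15,-7)=1350 g(15,-5)=2898 g(15,-3)=4550 g(15,-1)=5070 g(15,1)=3432
t=16: g(16,-16)=1 g(16,-14)=16 g(16,-12)=120 g(16,-10)=559 g(16,-8)=1804 g(16,-6)=4248 g(16,-4)=7448 g(16,-2)=9620 g(16,0)=8502 g(16,2)=3432
t=17: g(17,-17)=1 g(17,-15)=17 g(17,-13)=136 g(17,-11)=679 g(17,-9)=2363 g(17,-7)=6052 g(17,-5)=11696 g(17,-3)=17068 g(17,-1)=18122 g(17,1)=11934
t=18: g(18,-18)=1 g(18,-16)=18 g(18,-14)=153 g(18,-12)=815 g(18,-10)=3042 g(18,-8)=8415 g(18,-6)=17748 g(18,-4)=28764 g(18,-2)=35190 g(18,0)=30056 g(18,2)=11934
t=19: g(19,-19)=1 g(19,-17)=19 g(19,-15)=171 g(19,-13)=968 g(19,-11)=3857 g(19,-9)=11457 g(19,-7)=26163 g(19,-5)=46512 g(19,-3)=63954 g(19,-1)=65246 g(19,1)=41990
t=20: g(20,-20)=1 g(20,-18)=20 g(20,-16)=190 g(20,-14)=1139 g(20,-12)=4825 g(20,-10)=15314 g(20,-8)=37620 g(20,-6)=72675 g(20,-4)=110466 g(20,-2)=129200 g(20,0)=107236 g(20,2)=41990
t=21: g(21,-21)=1 g(21,-19)=21 g(21,-17)=210 g(21,-15)=1329 g(21,-13)=5964 g(21,-11)=20139 g(21,-9)=52934 g(21,-7)=110295 g(21,-5)=183141 g(21,-3)=239666 g(21,-1)=236436 g(21,1)=149226
t=22: g(22,-22)=1 g(22,-20)=22 g(22,-18)=231 g(22,-16)=1539 g(22,-14)=7293 g(22,-12)=26103 g(22,-10)=73073 g(22,-8)=163229 g(22,-6)=293436 g(22,-4)=422807 g(22,-2)=476102 g(22,0)=385662 g(22,2)=149226
t=23: g(23,-23)=1 g(23,-21)=23 g(23,-19)=253 g(23,-17)=1770 g(23,-15)=8832 g(23,-13)=33396 g(23,-11)=99176 g(23,-9)=236302 g(23,-7)=456665 g(23,-5)=716243 g(23,-3)=898909 g(23,-1)=861764 g(23,1)=534888
t=24: g(24,-24)=1 g(24,-22)=24 g(24,-20)=276 g(24,-18)=2023 g(24,-16)=10602 g(24,-14)=42228 g(24,-12)=132572 g(24,-10)=335478 g(24,-8)=692967 g(24,-6)=1172908 g(24,-4)=1615152 g(24,-2)=1760673 g(24,0)=1396652 g(24,2)=534888
t=25: g(25,-25)=1 g(25,-23)=25 g(25,-21)=300 g(25,-19)=2299 g(25,-17)=12625 g(25,-15)=52830 g(25,-13)=174800 g(25,-11)=468050 g(25,-9)=1028445 g(25,-7)=1865875 g(25,-5)=2788060 g(25,-3)=3375825 g(25,-1)=3157325 g(25,1)=1931540
t=26: g(26,-26)=1 g(26,-24)=26 g(26,-22)=325 g(26,-20)=2599 g(26,-18)=14924 g(26,-16)=65455 g(26,-14)=227630 g(26,-12)=642850 g(26,-10)=1496495 g(26,-8)=2894320 g(26,-6)=4653935 g(26,-4)=6163885 g(26,-2)=6533150 g(26,0)=5088865 g(26,2)=1931540
Paths never hitting 3: Σ_s g(26,s) = 29716000
Paths hitting 3: 2^26 - 29716000 = 37392864
P = 37392864/67108864 = 1168527/2097152

Answer: 1168527/2097152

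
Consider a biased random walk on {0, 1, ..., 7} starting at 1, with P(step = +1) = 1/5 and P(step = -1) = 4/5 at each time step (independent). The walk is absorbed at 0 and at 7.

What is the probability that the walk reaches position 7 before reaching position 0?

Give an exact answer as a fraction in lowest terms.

Biased walk: p = 1/5, q = 4/5, r = q/p = 4
Gambler's ruin: P(hit 7 before 0 | start at 1) = (1 - r^a)/(1 - r^N)
r^1 = 4; r^7 = 16384
P = (1 - 4) / (1 - 16384) = -3 / -16383 = 1/5461

Answer: 1/5461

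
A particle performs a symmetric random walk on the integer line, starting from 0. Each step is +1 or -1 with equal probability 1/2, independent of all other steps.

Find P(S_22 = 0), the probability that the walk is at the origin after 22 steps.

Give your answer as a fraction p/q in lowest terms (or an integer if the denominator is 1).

Answer: 88179/524288

Derivation:
To return to 0 after 22 steps: need exactly 11 steps of +1 and 11 of -1.
Favorable paths: C(22,11) = 705432
Total paths: 2^22 = 4194304
P = 705432/4194304 = 88179/524288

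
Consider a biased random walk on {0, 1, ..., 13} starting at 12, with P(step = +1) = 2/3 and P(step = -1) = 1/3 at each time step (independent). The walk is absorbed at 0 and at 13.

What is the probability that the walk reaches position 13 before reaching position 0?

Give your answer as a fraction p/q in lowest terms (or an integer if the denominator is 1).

Answer: 8190/8191

Derivation:
Biased walk: p = 2/3, q = 1/3, r = q/p = 1/2
Gambler's ruin: P(hit 13 before 0 | start at 12) = (1 - r^a)/(1 - r^N)
r^12 = 1/4096; r^13 = 1/8192
P = (1 - 1/4096) / (1 - 1/8192) = 4095/4096 / 8191/8192 = 8190/8191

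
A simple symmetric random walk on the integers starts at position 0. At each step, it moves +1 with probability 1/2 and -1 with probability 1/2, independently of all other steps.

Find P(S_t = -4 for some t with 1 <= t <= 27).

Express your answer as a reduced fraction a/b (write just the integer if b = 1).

Answer: 1854169/4194304

Derivation:
Count via complement. Let g(t,s) = #length-t paths at position s with S_1..S_t all ≠ -4.
g(t,s) = g(t-1,s-1) + g(t-1,s+1) for s ≠ -4; g(t,-4) = 0.
t=0: g(0,0)=1
t=1: g(1,-1)=1 g(1,1)=1
t=2: g(2,-2)=1 g(2,0)=2 g(2,2)=1
t=3: g(3,-3)=1 g(3,-1)=3 g(3,1)=3 g(3,3)=1
t=4: g(4,-2)=4 g(4,0)=6 g(4,2)=4 g(4,4)=1
t=5: g(5,-3)=4 g(5,-1)=10 g(5,1)=10 g(5,3)=5 g(5,5)=1
t=6: g(6,-2)=14 g(6,0)=20 g(6,2)=15 g(6,4)=6 g(6,6)=1
t=7: g(7,-3)=14 g(7,-1)=34 g(7,1)=35 g(7,3)=21 g(7,5)=7 g(7,7)=1
t=8: g(8,-2)=48 g(8,0)=69 g(8,2)=56 g(8,4)=28 g(8,6)=8 g(8,8)=1
t=9: g(9,-3)=48 g(9,-1)=117 g(9,1)=125 g(9,3)=84 g(9,5)=36 g(9,7)=9 g(9,9)=1
t=10: g(10,-2)=165 g(10,0)=242 g(10,2)=209 g(10,4)=120 g(10,6)=45 g(10,8)=10 g(10,10)=1
t=11: g(11,-3)=165 g(11,-1)=407 g(11,1)=451 g(11,3)=329 g(11,5)=165 g(11,7)=55 g(11,9)=11 g(11,11)=1
t=12: g(12,-2)=572 g(12,0)=858 g(12,2)=780 g(12,4)=494 g(12,6)=220 g(12,8)=66 g(12,10)=12 g(12,12)=1
t=13: g(13,-3)=572 g(13,-1)=1430 g(13,1)=1638 g(13,3)=1274 g(13,5)=714 g(13,7)=286 g(13,9)=78 g(13,11)=13 g(13,13)=1
t=14: g(14,-2)=2002 g(14,0)=3068 g(14,2)=2912 g(14,4)=1988 g(14,6)=1000 g(14,8)=364 g(14,10)=91 g(14,12)=14 g(14,14)=1
t=15: g(15,-3)=2002 g(15,-1)=5070 g(15,1)=5980 g(15,3)=4900 g(15,5)=2988 g(15,7)=1364 g(15,9)=455 g(15,11)=105 g(15,13)=15 g(15,15)=1
t=16: g(16,-2)=7072 g(16,0)=11050 g(16,2)=10880 g(16,4)=7888 g(16,6)=4352 g(16,8)=1819 g(16,10)=560 g(16,12)=120 g(16,14)=16 g(16,16)=1
t=17: g(17,-3)=7072 g(17,-1)=18122 g(17,1)=21930 g(17,3)=18768 g(17,5)=12240 g(17,7)=6171 g(17,9)=2379 g(17,11)=680 g(17,13)=136 g(17,15)=17 g(17,17)=1
t=18: g(18,-2)=25194 g(18,0)=40052 g(18,2)=40698 g(18,4)=31008 g(18,6)=18411 g(18,8)=8550 g(18,10)=3059 g(18,12)=816 g(18,14)=153 g(18,16)=18 g(18,18)=1
t=19: g(19,-3)=25194 g(19,-1)=65246 g(19,1)=80750 g(19,3)=71706 g(19,5)=49419 g(19,7)=26961 g(19,9)=11609 g(19,11)=3875 g(19,13)=969 g(19,15)=171 g(19,17)=19 g(19,19)=1
t=20: g(20,-2)=90440 g(20,0)=145996 g(20,2)=152456 g(20,4)=121125 g(20,6)=76380 g(20,8)=38570 g(20,10)=15484 g(20,12)=4844 g(20,14)=1140 g(20,16)=190 g(20,18)=20 g(20,20)=1
t=21: g(21,-3)=90440 g(21,-1)=236436 g(21,1)=298452 g(21,3)=273581 g(21,5)=197505 g(21,7)=114950 g(21,9)=54054 g(21,11)=20328 g(21,13)=5984 g(21,15)=1330 g(21,17)=210 g(21,19)=21 g(21,21)=1
t=22: g(22,-2)=326876 g(22,0)=534888 g(22,2)=572033 g(22,4)=471086 g(22,6)=312455 g(22,8)=169004 g(22,10)=74382 g(22,12)=26312 g(22,14)=7314 g(22,16)=1540 g(22,18)=231 g(22,20)=22 g(22,22)=1
t=23: g(23,-3)=326876 g(23,-1)=861764 g(23,1)=1106921 g(23,3)=1043119 g(23,5)=783541 g(23,7)=481459 g(23,9)=243386 g(23,11)=100694 g(23,13)=33626 g(23,15)=8854 g(23,17)=1771 g(23,19)=253 g(23,21)=23 g(23,23)=1
t=24: g(24,-2)=1188640 g(24,0)=1968685 g(24,2)=2150040 g(24,4)=1826660 g(24,6)=1265000 g(24,8)=724845 g(24,10)=344080 g(24,12)=134320 g(24,14)=42480 g(24,16)=10625 g(24,18)=2024 g(24,20)=276 g(24,22)=24 g(24,24)=1
t=25: g(25,-3)=1188640 g(25,-1)=3157325 g(25,1)=4118725 g(25,3)=3976700 g(25,5)=3091660 g(25,7)=1989845 g(25,9)=1068925 g(25,11)=478400 g(25,13)=176800 g(25,15)=53105 g(25,17)=12649 g(25,19)=2300 g(25,21)=300 g(25,23)=25 g(25,25)=1
t=26: g(26,-2)=4345965 g(26,0)=7276050 g(26,2)=8095425 g(26,4)=7068360 g(26,6)=5081505 g(26,8)=3058770 g(26,10)=1547325 g(26,12)=655200 g(26,14)=229905 g(26,16)=65754 g(26,18)=14949 g(26,20)=2600 g(26,22)=325 g(26,24)=26 g(26,26)=1
t=27: g(27,-3)=4345965 g(27,-1)=11622015 g(27,1)=15371475 g(27,3)=15163785 g(27,5)=12149865 g(27,7)=8140275 g(27,9)=4606095 g(27,11)=2202525 g(27,13)=885105 g(27,15)=295659 g(27,17)=80703 g(27,19)=17549 g(27,21)=2925 g(27,23)=351 g(27,25)=27 g(27,27)=1
Paths never hitting -4: Σ_s g(27,s) = 74884320
Paths hitting -4: 2^27 - 74884320 = 59333408
P = 59333408/134217728 = 1854169/4194304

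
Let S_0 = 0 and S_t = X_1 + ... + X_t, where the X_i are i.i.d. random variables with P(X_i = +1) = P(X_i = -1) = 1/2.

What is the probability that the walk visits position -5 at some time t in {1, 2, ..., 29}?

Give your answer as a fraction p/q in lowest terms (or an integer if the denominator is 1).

Count via complement. Let g(t,s) = #length-t paths at position s with S_1..S_t all ≠ -5.
g(t,s) = g(t-1,s-1) + g(t-1,s+1) for s ≠ -5; g(t,-5) = 0.
t=0: g(0,0)=1
t=1: g(1,-1)=1 g(1,1)=1
t=2: g(2,-2)=1 g(2,0)=2 g(2,2)=1
t=3: g(3,-3)=1 g(3,-1)=3 g(3,1)=3 g(3,3)=1
t=4: g(4,-4)=1 g(4,-2)=4 g(4,0)=6 g(4,2)=4 g(4,4)=1
t=5: g(5,-3)=5 g(5,-1)=10 g(5,1)=10 g(5,3)=5 g(5,5)=1
t=6: g(6,-4)=5 g(6,-2)=15 g(6,0)=20 g(6,2)=15 g(6,4)=6 g(6,6)=1
t=7: g(7,-3)=20 g(7,-1)=35 g(7,1)=35 g(7,3)=21 g(7,5)=7 g(7,7)=1
t=8: g(8,-4)=20 g(8,-2)=55 g(8,0)=70 g(8,2)=56 g(8,4)=28 g(8,6)=8 g(8,8)=1
t=9: g(9,-3)=75 g(9,-1)=125 g(9,1)=126 g(9,3)=84 g(9,5)=36 g(9,7)=9 g(9,9)=1
t=10: g(10,-4)=75 g(10,-2)=200 g(10,0)=251 g(10,2)=210 g(10,4)=120 g(10,6)=45 g(10,8)=10 g(10,10)=1
t=11: g(11,-3)=275 g(11,-1)=451 g(11,1)=461 g(11,3)=330 g(11,5)=165 g(11,7)=55 g(11,9)=11 g(11,11)=1
t=12: g(12,-4)=275 g(12,-2)=726 g(12,0)=912 g(12,2)=791 g(12,4)=495 g(12,6)=220 g(12,8)=66 g(12,10)=12 g(12,12)=1
t=13: g(13,-3)=1001 g(13,-1)=1638 g(13,1)=1703 g(13,3)=1286 g(13,5)=715 g(13,7)=286 g(13,9)=78 g(13,11)=13 g(13,13)=1
t=14: g(14,-4)=1001 g(14,-2)=2639 g(14,0)=3341 g(14,2)=2989 g(14,4)=2001 g(14,6)=1001 g(14,8)=364 g(14,10)=91 g(14,12)=14 g(14,14)=1
t=15: g(15,-3)=3640 g(15,-1)=5980 g(15,1)=6330 g(15,3)=4990 g(15,5)=3002 g(15,7)=1365 g(15,9)=455 g(15,11)=105 g(15,13)=15 g(15,15)=1
t=16: g(16,-4)=3640 g(16,-2)=9620 g(16,0)=12310 g(16,2)=11320 g(16,4)=7992 g(16,6)=4367 g(16,8)=1820 g(16,10)=560 g(16,12)=120 g(16,14)=16 g(16,16)=1
t=17: g(17,-3)=13260 g(17,-1)=21930 g(17,1)=23630 g(17,3)=19312 g(17,5)=12359 g(17,7)=6187 g(17,9)=2380 g(17,11)=680 g(17,13)=136 g(17,15)=17 g(17,17)=1
t=18: g(18,-4)=13260 g(18,-2)=35190 g(18,0)=45560 g(18,2)=42942 g(18,4)=31671 g(18,6)=18546 g(18,8)=8567 g(18,10)=3060 g(18,12)=816 g(18,14)=153 g(18,16)=18 g(18,18)=1
t=19: g(19,-3)=48450 g(19,-1)=80750 g(19,1)=88502 g(19,3)=74613 g(19,5)=50217 g(19,7)=27113 g(19,9)=11627 g(19,11)=3876 g(19,13)=969 g(19,15)=171 g(19,17)=19 g(19,19)=1
t=20: g(20,-4)=48450 g(20,-2)=129200 g(20,0)=169252 g(20,2)=163115 g(20,4)=124830 g(20,6)=77330 g(20,8)=38740 g(20,10)=15503 g(20,12)=4845 g(20,14)=1140 g(20,16)=190 g(20,18)=20 g(20,20)=1
t=21: g(21,-3)=177650 g(21,-1)=298452 g(21,1)=332367 g(21,3)=287945 g(21,5)=202160 g(21,7)=116070 g(21,9)=54243 g(21,11)=20348 g(21,13)=5985 g(21,15)=1330 g(21,17)=210 g(21,19)=21 g(21,21)=1
t=22: g(22,-4)=177650 g(22,-2)=476102 g(22,0)=630819 g(22,2)=620312 g(22,4)=490105 g(22,6)=318230 g(22,8)=170313 g(22,10)=74591 g(22,12)=26333 g(22,14)=7315 g(22,16)=1540 g(22,18)=231 g(22,20)=22 g(22,22)=1
t=23: g(23,-3)=653752 g(23,-1)=1106921 g(23,1)=1251131 g(23,3)=1110417 g(23,5)=808335 g(23,7)=488543 g(23,9)=244904 g(23,11)=100924 g(23,13)=33648 g(23,15)=8855 g(23,17)=1771 g(23,19)=253 g(23,21)=23 g(23,23)=1
t=24: g(24,-4)=653752 g(24,-2)=1760673 g(24,0)=2358052 g(24,2)=2361548 g(24,4)=1918752 g(24,6)=1296878 g(24,8)=733447 g(24,10)=345828 g(24,12)=134572 g(24,14)=42503 g(24,16)=10626 g(24,18)=2024 g(24,20)=276 g(24,22)=24 g(24,24)=1
t=25: g(25,-3)=2414425 g(25,-1)=4118725 g(25,1)=4719600 g(25,3)=4280300 g(25,5)=3215630 g(25,7)=2030325 g(25,9)=1079275 g(25,11)=480400 g(25,13)=177075 g(25,15)=53129 g(25,17)=12650 g(25,19)=2300 g(25,21)=300 g(25,23)=25 g(25,25)=1
t=26: g(26,-4)=2414425 g(26,-2)=6533150 g(26,0)=8838325 g(26,2)=8999900 g(26,4)=7495930 g(26,6)=5245955 g(26,8)=3109600 g(26,10)=1559675 g(26,12)=657475 g(26,14)=230204 g(26,16)=65779 g(26,18)=14950 g(26,20)=2600 g(26,22)=325 g(26,24)=26 g(26,26)=1
t=27: g(27,-3)=8947575 g(27,-1)=15371475 g(27,1)=17838225 g(27,3)=16495830 g(27,5)=12741885 g(27,7)=8355555 g(27,9)=4669275 g(27,11)=2217150 g(27,13)=887679 g(27,15)=295983 g(27,17)=80729 g(27,19)=17550 g(27,21)=2925 g(27,23)=351 g(27,25)=27 g(27,27)=1
t=28: g(28,-4)=8947575 g(28,-2)=24319050 g(28,0)=33209700 g(28,2)=34334055 g(28,4)=29237715 g(28,6)=21097440 g(28,8)=13024830 g(28,10)=6886425 g(28,12)=3104829 g(28,14)=1183662 g(28,16)=376712 g(28,18)=98279 g(28,20)=20475 g(28,22)=3276 g(28,24)=378 g(28,26)=28 g(28,28)=1
t=29: g(29,-3)=33266625 g(29,-1)=57528750 g(29,1)=67543755 g(29,3)=63571770 g(29,5)=50335155 g(29,7)=34122270 g(29,9)=19911255 g(29,11)=9991254 g(29,13)=4288491 g(29,15)=1560374 g(29,17)=474991 g(29,19)=118754 g(29,21)=23751 g(29,23)=3654 g(29,25)=406 g(29,27)=29 g(29,29)=1
Paths never hitting -5: Σ_s g(29,s) = 342741285
Paths hitting -5: 2^29 - 342741285 = 194129627
P = 194129627/536870912 = 194129627/536870912

Answer: 194129627/536870912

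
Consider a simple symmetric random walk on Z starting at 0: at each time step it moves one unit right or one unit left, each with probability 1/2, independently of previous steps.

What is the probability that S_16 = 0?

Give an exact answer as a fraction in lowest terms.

To return to 0 after 16 steps: need exactly 8 steps of +1 and 8 of -1.
Favorable paths: C(16,8) = 12870
Total paths: 2^16 = 65536
P = 12870/65536 = 6435/32768

Answer: 6435/32768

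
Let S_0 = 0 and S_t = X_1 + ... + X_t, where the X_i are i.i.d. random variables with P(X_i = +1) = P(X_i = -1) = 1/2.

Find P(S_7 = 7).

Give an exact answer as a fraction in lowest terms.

Answer: 1/128

Derivation:
To reach position 7 after 7 steps: need 7 steps of +1 and 0 of -1.
Favorable paths: C(7,7) = 1
Total paths: 2^7 = 128
P = 1/128 = 1/128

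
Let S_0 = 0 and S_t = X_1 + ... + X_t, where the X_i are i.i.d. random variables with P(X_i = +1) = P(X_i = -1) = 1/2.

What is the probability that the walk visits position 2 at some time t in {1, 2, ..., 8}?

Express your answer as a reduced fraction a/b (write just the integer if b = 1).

Count via complement. Let g(t,s) = #length-t paths at position s with S_1..S_t all ≠ 2.
g(t,s) = g(t-1,s-1) + g(t-1,s+1) for s ≠ 2; g(t,2) = 0.
t=0: g(0,0)=1
t=1: g(1,-1)=1 g(1,1)=1
t=2: g(2,-2)=1 g(2,0)=2
t=3: g(3,-3)=1 g(3,-1)=3 g(3,1)=2
t=4: g(4,-4)=1 g(4,-2)=4 g(4,0)=5
t=5: g(5,-5)=1 g(5,-3)=5 g(5,-1)=9 g(5,1)=5
t=6: g(6,-6)=1 g(6,-4)=6 g(6,-2)=14 g(6,0)=14
t=7: g(7,-7)=1 g(7,-5)=7 g(7,-3)=20 g(7,-1)=28 g(7,1)=14
t=8: g(8,-8)=1 g(8,-6)=8 g(8,-4)=27 g(8,-2)=48 g(8,0)=42
Paths never hitting 2: Σ_s g(8,s) = 126
Paths hitting 2: 2^8 - 126 = 130
P = 130/256 = 65/128

Answer: 65/128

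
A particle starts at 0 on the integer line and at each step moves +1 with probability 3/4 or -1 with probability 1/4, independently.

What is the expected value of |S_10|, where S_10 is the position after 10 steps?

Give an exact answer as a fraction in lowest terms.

S_10 takes values m ≡ 0 (mod 2) with |m| ≤ 10; P(S_10=m) = C(10,(10+m)/2) · (3/4)^((10+m)/2) · (1/4)^((10-m)/2).
Distribution: P(S=-10)=1/1048576, P(S=-8)=15/524288, P(S=-6)=405/1048576, P(S=-4)=405/131072, P(S=-2)=8505/524288, P(S=0)=15309/262144, P(S=2)=76545/524288, P(S=4)=32805/131072, P(S=6)=295245/1048576, P(S=8)=98415/524288, P(S=10)=59049/1048576
E[|S_10|] = Σ_m |m|·P(S_10=m) = 667775/131072

Answer: 667775/131072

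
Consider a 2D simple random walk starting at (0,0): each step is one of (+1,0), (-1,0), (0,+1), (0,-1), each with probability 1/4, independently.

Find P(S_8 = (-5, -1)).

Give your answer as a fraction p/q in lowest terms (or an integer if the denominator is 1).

Let h be the number of horizontal steps (so 8-h are vertical). To end at (-5,-1) need (h-5)/2 right-steps and ((8-h)-1)/2 up-steps.
Sum over h with 5 ≤ h ≤ 7, h ≡ 1 (mod 2), 8-h ≡ 1 (mod 2):
h=5: C(8,5)·C(5,0)·C(3,1) = 56·1·3 = 168
h=7: C(8,7)·C(7,1)·C(1,0) = 8·7·1 = 56
Total favorable: 224
Total paths: 4^8 = 65536
P = 224/65536 = 7/2048

Answer: 7/2048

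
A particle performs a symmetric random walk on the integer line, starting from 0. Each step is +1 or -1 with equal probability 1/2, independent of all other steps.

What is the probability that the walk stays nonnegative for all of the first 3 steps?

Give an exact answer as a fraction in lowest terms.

Let f(t,s) = #length-t paths at position s with S_1..S_t all ≥ 0.
f(t,s) = f(t-1,s-1) + f(t-1,s+1) for s ≥ 0; f(t,s) = 0 for s < 0.
t=0: f(0,0)=1
t=1: f(1,1)=1
t=2: f(2,0)=1 f(2,2)=1
t=3: f(3,1)=2 f(3,3)=1
Σ_s f(3,s) = 3
P = 3/8 = 3/8

Answer: 3/8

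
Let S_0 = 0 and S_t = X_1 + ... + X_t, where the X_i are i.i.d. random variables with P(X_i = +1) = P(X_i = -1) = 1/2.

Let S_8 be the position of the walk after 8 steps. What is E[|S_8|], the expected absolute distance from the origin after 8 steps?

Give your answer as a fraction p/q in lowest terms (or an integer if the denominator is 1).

Answer: 35/16

Derivation:
S_8 takes values m ≡ 0 (mod 2) with |m| ≤ 8; P(S_8=m) = C(8,(8+m)/2)/2^8.
Total paths: 2^8 = 256
Distribution: P(S=-8)=1/256, P(S=-6)=8/256, P(S=-4)=28/256, P(S=-2)=56/256, P(S=0)=70/256, P(S=2)=56/256, P(S=4)=28/256, P(S=6)=8/256, P(S=8)=1/256
E[|S_8|] = Σ_m |m|·P(S_8=m) = 560/256 = 35/16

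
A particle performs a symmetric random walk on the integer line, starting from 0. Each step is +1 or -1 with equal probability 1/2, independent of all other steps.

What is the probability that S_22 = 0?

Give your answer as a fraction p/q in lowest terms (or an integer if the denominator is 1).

To return to 0 after 22 steps: need exactly 11 steps of +1 and 11 of -1.
Favorable paths: C(22,11) = 705432
Total paths: 2^22 = 4194304
P = 705432/4194304 = 88179/524288

Answer: 88179/524288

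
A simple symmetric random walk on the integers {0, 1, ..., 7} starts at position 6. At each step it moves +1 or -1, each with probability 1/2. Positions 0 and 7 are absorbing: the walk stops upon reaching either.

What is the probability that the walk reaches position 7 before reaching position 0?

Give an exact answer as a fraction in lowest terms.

Answer: 6/7

Derivation:
Symmetric walk (p = 1/2): the harmonic-function argument gives P(hit 7 before 0 | start at 6) = a/N.
P = 6/7 = 6/7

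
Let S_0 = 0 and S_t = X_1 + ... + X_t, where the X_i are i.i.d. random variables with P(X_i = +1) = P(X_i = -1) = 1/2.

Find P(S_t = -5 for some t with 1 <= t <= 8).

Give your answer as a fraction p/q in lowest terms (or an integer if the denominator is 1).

Answer: 9/128

Derivation:
Count via complement. Let g(t,s) = #length-t paths at position s with S_1..S_t all ≠ -5.
g(t,s) = g(t-1,s-1) + g(t-1,s+1) for s ≠ -5; g(t,-5) = 0.
t=0: g(0,0)=1
t=1: g(1,-1)=1 g(1,1)=1
t=2: g(2,-2)=1 g(2,0)=2 g(2,2)=1
t=3: g(3,-3)=1 g(3,-1)=3 g(3,1)=3 g(3,3)=1
t=4: g(4,-4)=1 g(4,-2)=4 g(4,0)=6 g(4,2)=4 g(4,4)=1
t=5: g(5,-3)=5 g(5,-1)=10 g(5,1)=10 g(5,3)=5 g(5,5)=1
t=6: g(6,-4)=5 g(6,-2)=15 g(6,0)=20 g(6,2)=15 g(6,4)=6 g(6,6)=1
t=7: g(7,-3)=20 g(7,-1)=35 g(7,1)=35 g(7,3)=21 g(7,5)=7 g(7,7)=1
t=8: g(8,-4)=20 g(8,-2)=55 g(8,0)=70 g(8,2)=56 g(8,4)=28 g(8,6)=8 g(8,8)=1
Paths never hitting -5: Σ_s g(8,s) = 238
Paths hitting -5: 2^8 - 238 = 18
P = 18/256 = 9/128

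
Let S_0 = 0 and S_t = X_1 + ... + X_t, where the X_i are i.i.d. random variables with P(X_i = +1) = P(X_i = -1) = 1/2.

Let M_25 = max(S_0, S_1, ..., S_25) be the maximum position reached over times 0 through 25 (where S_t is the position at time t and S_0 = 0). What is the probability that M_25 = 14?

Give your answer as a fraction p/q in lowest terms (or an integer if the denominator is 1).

Answer: 26565/16777216

Derivation:
Let M_25 = max(S_0,...,S_25). Use the reflection principle: for j ≥ 1, #{paths with M_25 ≥ j} = #{S_25 ≥ j} + #{S_25 ≥ j+1}.
By reflection, #{M_25 ≥ 14} = #{S_25 ≥ 14} + #{S_25 ≥ 15} = 68406 + 68406 = 136812.
#{M_25 ≥ 15} = #{S_25 ≥ 15} + #{S_25 ≥ 16} = 68406 + 15276 = 83682.
#{M_25 = 14} = 136812 - 83682 = 53130.
P(M_25 = 14) = 53130/33554432 = 26565/16777216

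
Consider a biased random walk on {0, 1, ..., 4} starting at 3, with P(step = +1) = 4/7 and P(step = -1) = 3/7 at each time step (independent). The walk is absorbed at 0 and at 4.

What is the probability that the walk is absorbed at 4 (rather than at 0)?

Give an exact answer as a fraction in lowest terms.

Answer: 148/175

Derivation:
Biased walk: p = 4/7, q = 3/7, r = q/p = 3/4
Gambler's ruin: P(hit 4 before 0 | start at 3) = (1 - r^a)/(1 - r^N)
r^3 = 27/64; r^4 = 81/256
P = (1 - 27/64) / (1 - 81/256) = 37/64 / 175/256 = 148/175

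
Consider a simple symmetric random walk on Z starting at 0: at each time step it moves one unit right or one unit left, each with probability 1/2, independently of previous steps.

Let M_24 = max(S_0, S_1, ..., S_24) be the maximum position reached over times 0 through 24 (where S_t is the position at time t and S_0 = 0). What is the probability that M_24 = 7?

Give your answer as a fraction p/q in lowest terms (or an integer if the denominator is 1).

Answer: 735471/16777216

Derivation:
Let M_24 = max(S_0,...,S_24). Use the reflection principle: for j ≥ 1, #{paths with M_24 ≥ j} = #{S_24 ≥ j} + #{S_24 ≥ j+1}.
By reflection, #{M_24 ≥ 7} = #{S_24 ≥ 7} + #{S_24 ≥ 8} = 1271626 + 1271626 = 2543252.
#{M_24 ≥ 8} = #{S_24 ≥ 8} + #{S_24 ≥ 9} = 1271626 + 536155 = 1807781.
#{M_24 = 7} = 2543252 - 1807781 = 735471.
P(M_24 = 7) = 735471/16777216 = 735471/16777216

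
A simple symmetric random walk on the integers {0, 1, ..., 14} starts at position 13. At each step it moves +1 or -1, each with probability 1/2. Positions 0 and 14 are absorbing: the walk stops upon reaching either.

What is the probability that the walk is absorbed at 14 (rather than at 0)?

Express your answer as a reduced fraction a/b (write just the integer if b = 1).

Answer: 13/14

Derivation:
Symmetric walk (p = 1/2): the harmonic-function argument gives P(hit 14 before 0 | start at 13) = a/N.
P = 13/14 = 13/14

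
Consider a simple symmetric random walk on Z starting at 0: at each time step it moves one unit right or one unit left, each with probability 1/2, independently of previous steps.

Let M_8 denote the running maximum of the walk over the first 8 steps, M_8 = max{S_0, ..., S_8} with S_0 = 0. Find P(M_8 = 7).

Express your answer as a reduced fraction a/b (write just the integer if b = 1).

Answer: 1/256

Derivation:
Let M_8 = max(S_0,...,S_8). Use the reflection principle: for j ≥ 1, #{paths with M_8 ≥ j} = #{S_8 ≥ j} + #{S_8 ≥ j+1}.
By reflection, #{M_8 ≥ 7} = #{S_8 ≥ 7} + #{S_8 ≥ 8} = 1 + 1 = 2.
#{M_8 ≥ 8} = #{S_8 ≥ 8} + #{S_8 ≥ 9} = 1 + 0 = 1.
#{M_8 = 7} = 2 - 1 = 1.
P(M_8 = 7) = 1/256 = 1/256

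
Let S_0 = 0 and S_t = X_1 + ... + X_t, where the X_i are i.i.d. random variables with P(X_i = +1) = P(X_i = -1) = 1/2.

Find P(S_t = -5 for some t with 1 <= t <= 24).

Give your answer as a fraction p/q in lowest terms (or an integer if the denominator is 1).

Count via complement. Let g(t,s) = #length-t paths at position s with S_1..S_t all ≠ -5.
g(t,s) = g(t-1,s-1) + g(t-1,s+1) for s ≠ -5; g(t,-5) = 0.
t=0: g(0,0)=1
t=1: g(1,-1)=1 g(1,1)=1
t=2: g(2,-2)=1 g(2,0)=2 g(2,2)=1
t=3: g(3,-3)=1 g(3,-1)=3 g(3,1)=3 g(3,3)=1
t=4: g(4,-4)=1 g(4,-2)=4 g(4,0)=6 g(4,2)=4 g(4,4)=1
t=5: g(5,-3)=5 g(5,-1)=10 g(5,1)=10 g(5,3)=5 g(5,5)=1
t=6: g(6,-4)=5 g(6,-2)=15 g(6,0)=20 g(6,2)=15 g(6,4)=6 g(6,6)=1
t=7: g(7,-3)=20 g(7,-1)=35 g(7,1)=35 g(7,3)=21 g(7,5)=7 g(7,7)=1
t=8: g(8,-4)=20 g(8,-2)=55 g(8,0)=70 g(8,2)=56 g(8,4)=28 g(8,6)=8 g(8,8)=1
t=9: g(9,-3)=75 g(9,-1)=125 g(9,1)=126 g(9,3)=84 g(9,5)=36 g(9,7)=9 g(9,9)=1
t=10: g(10,-4)=75 g(10,-2)=200 g(10,0)=251 g(10,2)=210 g(10,4)=120 g(10,6)=45 g(10,8)=10 g(10,10)=1
t=11: g(11,-3)=275 g(11,-1)=451 g(11,1)=461 g(11,3)=330 g(11,5)=165 g(11,7)=55 g(11,9)=11 g(11,11)=1
t=12: g(12,-4)=275 g(12,-2)=726 g(12,0)=912 g(12,2)=791 g(12,4)=495 g(12,6)=220 g(12,8)=66 g(12,10)=12 g(12,12)=1
t=13: g(13,-3)=1001 g(13,-1)=1638 g(13,1)=1703 g(13,3)=1286 g(13,5)=715 g(13,7)=286 g(13,9)=78 g(13,11)=13 g(13,13)=1
t=14: g(14,-4)=1001 g(14,-2)=2639 g(14,0)=3341 g(14,2)=2989 g(14,4)=2001 g(14,6)=1001 g(14,8)=364 g(14,10)=91 g(14,12)=14 g(14,14)=1
t=15: g(15,-3)=3640 g(15,-1)=5980 g(15,1)=6330 g(15,3)=4990 g(15,5)=3002 g(15,7)=1365 g(15,9)=455 g(15,11)=105 g(15,13)=15 g(15,15)=1
t=16: g(16,-4)=3640 g(16,-2)=9620 g(16,0)=12310 g(16,2)=11320 g(16,4)=7992 g(16,6)=4367 g(16,8)=1820 g(16,10)=560 g(16,12)=120 g(16,14)=16 g(16,16)=1
t=17: g(17,-3)=13260 g(17,-1)=21930 g(17,1)=23630 g(17,3)=19312 g(17,5)=12359 g(17,7)=6187 g(17,9)=2380 g(17,11)=680 g(17,13)=136 g(17,15)=17 g(17,17)=1
t=18: g(18,-4)=13260 g(18,-2)=35190 g(18,0)=45560 g(18,2)=42942 g(18,4)=31671 g(18,6)=18546 g(18,8)=8567 g(18,10)=3060 g(18,12)=816 g(18,14)=153 g(18,16)=18 g(18,18)=1
t=19: g(19,-3)=48450 g(19,-1)=80750 g(19,1)=88502 g(19,3)=74613 g(19,5)=50217 g(19,7)=27113 g(19,9)=11627 g(19,11)=3876 g(19,13)=969 g(19,15)=171 g(19,17)=19 g(19,19)=1
t=20: g(20,-4)=48450 g(20,-2)=129200 g(20,0)=169252 g(20,2)=163115 g(20,4)=124830 g(20,6)=77330 g(20,8)=38740 g(20,10)=15503 g(20,12)=4845 g(20,14)=1140 g(20,16)=190 g(20,18)=20 g(20,20)=1
t=21: g(21,-3)=177650 g(21,-1)=298452 g(21,1)=332367 g(21,3)=287945 g(21,5)=202160 g(21,7)=116070 g(21,9)=54243 g(21,11)=20348 g(21,13)=5985 g(21,15)=1330 g(21,17)=210 g(21,19)=21 g(21,21)=1
t=22: g(22,-4)=177650 g(22,-2)=476102 g(22,0)=630819 g(22,2)=620312 g(22,4)=490105 g(22,6)=318230 g(22,8)=170313 g(22,10)=74591 g(22,12)=26333 g(22,14)=7315 g(22,16)=1540 g(22,18)=231 g(22,20)=22 g(22,22)=1
t=23: g(23,-3)=653752 g(23,-1)=1106921 g(23,1)=1251131 g(23,3)=1110417 g(23,5)=808335 g(23,7)=488543 g(23,9)=244904 g(23,11)=100924 g(23,13)=33648 g(23,15)=8855 g(23,17)=1771 g(23,19)=253 g(23,21)=23 g(23,23)=1
t=24: g(24,-4)=653752 g(24,-2)=1760673 g(24,0)=2358052 g(24,2)=2361548 g(24,4)=1918752 g(24,6)=1296878 g(24,8)=733447 g(24,10)=345828 g(24,12)=134572 g(24,14)=42503 g(24,16)=10626 g(24,18)=2024 g(24,20)=276 g(24,22)=24 g(24,24)=1
Paths never hitting -5: Σ_s g(24,s) = 11618956
Paths hitting -5: 2^24 - 11618956 = 5158260
P = 5158260/16777216 = 1289565/4194304

Answer: 1289565/4194304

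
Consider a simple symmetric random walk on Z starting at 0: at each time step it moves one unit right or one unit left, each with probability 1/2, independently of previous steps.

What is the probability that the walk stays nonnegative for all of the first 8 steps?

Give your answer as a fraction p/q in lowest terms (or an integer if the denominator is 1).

Let f(t,s) = #length-t paths at position s with S_1..S_t all ≥ 0.
f(t,s) = f(t-1,s-1) + f(t-1,s+1) for s ≥ 0; f(t,s) = 0 for s < 0.
t=0: f(0,0)=1
t=1: f(1,1)=1
t=2: f(2,0)=1 f(2,2)=1
t=3: f(3,1)=2 f(3,3)=1
t=4: f(4,0)=2 f(4,2)=3 f(4,4)=1
t=5: f(5,1)=5 f(5,3)=4 f(5,5)=1
t=6: f(6,0)=5 f(6,2)=9 f(6,4)=5 f(6,6)=1
t=7: f(7,1)=14 f(7,3)=14 f(7,5)=6 f(7,7)=1
t=8: f(8,0)=14 f(8,2)=28 f(8,4)=20 f(8,6)=7 f(8,8)=1
Σ_s f(8,s) = 70
P = 70/256 = 35/128

Answer: 35/128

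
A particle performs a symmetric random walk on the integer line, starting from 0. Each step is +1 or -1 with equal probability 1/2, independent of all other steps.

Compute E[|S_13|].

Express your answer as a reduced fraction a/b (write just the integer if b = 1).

S_13 takes values m ≡ 1 (mod 2) with |m| ≤ 13; P(S_13=m) = C(13,(13+m)/2)/2^13.
Total paths: 2^13 = 8192
Distribution: P(S=-13)=1/8192, P(S=-11)=13/8192, P(S=-9)=78/8192, P(S=-7)=286/8192, P(S=-5)=715/8192, P(S=-3)=1287/8192, P(S=-1)=1716/8192, P(S=1)=1716/8192, P(S=3)=1287/8192, P(S=5)=715/8192, P(S=7)=286/8192, P(S=9)=78/8192, P(S=11)=13/8192, P(S=13)=1/8192
E[|S_13|] = Σ_m |m|·P(S_13=m) = 24024/8192 = 3003/1024

Answer: 3003/1024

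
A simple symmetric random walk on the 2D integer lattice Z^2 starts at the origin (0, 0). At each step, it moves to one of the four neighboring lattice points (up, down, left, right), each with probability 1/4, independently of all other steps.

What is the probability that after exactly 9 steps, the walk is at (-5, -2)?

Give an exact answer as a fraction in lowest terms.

Let h be the number of horizontal steps (so 9-h are vertical). To end at (-5,-2) need (h-5)/2 right-steps and ((9-h)-2)/2 up-steps.
Sum over h with 5 ≤ h ≤ 7, h ≡ 1 (mod 2), 9-h ≡ 0 (mod 2):
h=5: C(9,5)·C(5,0)·C(4,1) = 126·1·4 = 504
h=7: C(9,7)·C(7,1)·C(2,0) = 36·7·1 = 252
Total favorable: 756
Total paths: 4^9 = 262144
P = 756/262144 = 189/65536

Answer: 189/65536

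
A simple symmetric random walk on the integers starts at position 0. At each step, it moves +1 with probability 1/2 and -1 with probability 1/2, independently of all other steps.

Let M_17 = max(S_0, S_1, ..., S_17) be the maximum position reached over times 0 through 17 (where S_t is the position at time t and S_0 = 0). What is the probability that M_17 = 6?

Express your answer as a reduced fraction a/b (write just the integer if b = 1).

Let M_17 = max(S_0,...,S_17). Use the reflection principle: for j ≥ 1, #{paths with M_17 ≥ j} = #{S_17 ≥ j} + #{S_17 ≥ j+1}.
By reflection, #{M_17 ≥ 6} = #{S_17 ≥ 6} + #{S_17 ≥ 7} = 9402 + 9402 = 18804.
#{M_17 ≥ 7} = #{S_17 ≥ 7} + #{S_17 ≥ 8} = 9402 + 3214 = 12616.
#{M_17 = 6} = 18804 - 12616 = 6188.
P(M_17 = 6) = 6188/131072 = 1547/32768

Answer: 1547/32768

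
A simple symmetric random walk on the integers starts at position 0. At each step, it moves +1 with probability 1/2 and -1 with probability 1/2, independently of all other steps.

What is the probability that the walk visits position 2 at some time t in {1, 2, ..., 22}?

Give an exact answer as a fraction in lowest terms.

Count via complement. Let g(t,s) = #length-t paths at position s with S_1..S_t all ≠ 2.
g(t,s) = g(t-1,s-1) + g(t-1,s+1) for s ≠ 2; g(t,2) = 0.
t=0: g(0,0)=1
t=1: g(1,-1)=1 g(1,1)=1
t=2: g(2,-2)=1 g(2,0)=2
t=3: g(3,-3)=1 g(3,-1)=3 g(3,1)=2
t=4: g(4,-4)=1 g(4,-2)=4 g(4,0)=5
t=5: g(5,-5)=1 g(5,-3)=5 g(5,-1)=9 g(5,1)=5
t=6: g(6,-6)=1 g(6,-4)=6 g(6,-2)=14 g(6,0)=14
t=7: g(7,-7)=1 g(7,-5)=7 g(7,-3)=20 g(7,-1)=28 g(7,1)=14
t=8: g(8,-8)=1 g(8,-6)=8 g(8,-4)=27 g(8,-2)=48 g(8,0)=42
t=9: g(9,-9)=1 g(9,-7)=9 g(9,-5)=35 g(9,-3)=75 g(9,-1)=90 g(9,1)=42
t=10: g(10,-10)=1 g(10,-8)=10 g(10,-6)=44 g(10,-4)=110 g(10,-2)=165 g(10,0)=132
t=11: g(11,-11)=1 g(11,-9)=11 g(11,-7)=54 g(11,-5)=154 g(11,-3)=275 g(11,-1)=297 g(11,1)=132
t=12: g(12,-12)=1 g(12,-10)=12 g(12,-8)=65 g(12,-6)=208 g(12,-4)=429 g(12,-2)=572 g(12,0)=429
t=13: g(13,-13)=1 g(13,-11)=13 g(13,-9)=77 g(13,-7)=273 g(13,-5)=637 g(13,-3)=1001 g(13,-1)=1001 g(13,1)=429
t=14: g(14,-14)=1 g(14,-12)=14 g(14,-10)=90 g(14,-8)=350 g(14,-6)=910 g(14,-4)=1638 g(14,-2)=2002 g(14,0)=1430
t=15: g(15,-15)=1 g(15,-13)=15 g(15,-11)=104 g(15,-9)=440 g(15,-7)=1260 g(15,-5)=2548 g(15,-3)=3640 g(15,-1)=3432 g(15,1)=1430
t=16: g(16,-16)=1 g(16,-14)=16 g(16,-12)=119 g(16,-10)=544 g(16,-8)=1700 g(16,-6)=3808 g(16,-4)=6188 g(16,-2)=7072 g(16,0)=4862
t=17: g(17,-17)=1 g(17,-15)=17 g(17,-13)=135 g(17,-11)=663 g(17,-9)=2244 g(17,-7)=5508 g(17,-5)=9996 g(17,-3)=13260 g(17,-1)=11934 g(17,1)=4862
t=18: g(18,-18)=1 g(18,-16)=18 g(18,-14)=152 g(18,-12)=798 g(18,-10)=2907 g(18,-8)=7752 g(18,-6)=15504 g(18,-4)=23256 g(18,-2)=25194 g(18,0)=16796
t=19: g(19,-19)=1 g(19,-17)=19 g(19,-15)=170 g(19,-13)=950 g(19,-11)=3705 g(19,-9)=10659 g(19,-7)=23256 g(19,-5)=38760 g(19,-3)=48450 g(19,-1)=41990 g(19,1)=16796
t=20: g(20,-20)=1 g(20,-18)=20 g(20,-16)=189 g(20,-14)=1120 g(20,-12)=4655 g(20,-10)=14364 g(20,-8)=33915 g(20,-6)=62016 g(20,-4)=87210 g(20,-2)=90440 g(20,0)=58786
t=21: g(21,-21)=1 g(21,-19)=21 g(21,-17)=209 g(21,-15)=1309 g(21,-13)=5775 g(21,-11)=19019 g(21,-9)=48279 g(21,-7)=95931 g(21,-5)=149226 g(21,-3)=177650 g(21,-1)=149226 g(21,1)=58786
t=22: g(22,-22)=1 g(22,-20)=22 g(22,-18)=230 g(22,-16)=1518 g(22,-14)=7084 g(22,-12)=24794 g(22,-10)=67298 g(22,-8)=144210 g(22,-6)=245157 g(22,-4)=326876 g(22,-2)=326876 g(22,0)=208012
Paths never hitting 2: Σ_s g(22,s) = 1352078
Paths hitting 2: 2^22 - 1352078 = 2842226
P = 2842226/4194304 = 1421113/2097152

Answer: 1421113/2097152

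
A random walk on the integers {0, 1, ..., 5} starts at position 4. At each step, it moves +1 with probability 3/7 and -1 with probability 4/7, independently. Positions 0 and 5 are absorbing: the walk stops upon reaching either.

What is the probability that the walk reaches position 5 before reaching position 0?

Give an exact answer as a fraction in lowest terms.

Answer: 525/781

Derivation:
Biased walk: p = 3/7, q = 4/7, r = q/p = 4/3
Gambler's ruin: P(hit 5 before 0 | start at 4) = (1 - r^a)/(1 - r^N)
r^4 = 256/81; r^5 = 1024/243
P = (1 - 256/81) / (1 - 1024/243) = -175/81 / -781/243 = 525/781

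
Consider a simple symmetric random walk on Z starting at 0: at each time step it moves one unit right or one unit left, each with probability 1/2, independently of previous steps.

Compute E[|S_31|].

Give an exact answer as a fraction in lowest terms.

S_31 takes values m ≡ 1 (mod 2) with |m| ≤ 31; P(S_31=m) = C(31,(31+m)/2)/2^31.
Total paths: 2^31 = 2147483648
Distribution: P(S=-31)=1/2147483648, P(S=-29)=31/2147483648, P(S=-27)=465/2147483648, P(S=-25)=4495/2147483648, P(S=-23)=31465/2147483648, P(S=-21)=169911/2147483648, P(S=-19)=736281/2147483648, P(S=-17)=2629575/2147483648, P(S=-15)=7888725/2147483648, P(S=-13)=20160075/2147483648, P(S=-11)=44352165/2147483648, P(S=-9)=84672315/2147483648, P(S=-7)=141120525/2147483648, P(S=-5)=206253075/2147483648, P(S=-3)=265182525/2147483648, P(S=-1)=300540195/2147483648, P(S=1)=300540195/2147483648, P(S=3)=265182525/2147483648, P(S=5)=206253075/2147483648, P(S=7)=141120525/2147483648, P(S=9)=84672315/2147483648, P(S=11)=44352165/2147483648, P(S=13)=20160075/2147483648, P(S=15)=7888725/2147483648, P(S=17)=2629575/2147483648, P(S=19)=736281/2147483648, P(S=21)=169911/2147483648, P(S=23)=31465/2147483648, P(S=25)=4495/2147483648, P(S=27)=465/2147483648, P(S=29)=31/2147483648, P(S=31)=1/2147483648
E[|S_31|] = Σ_m |m|·P(S_31=m) = 9617286240/2147483648 = 300540195/67108864

Answer: 300540195/67108864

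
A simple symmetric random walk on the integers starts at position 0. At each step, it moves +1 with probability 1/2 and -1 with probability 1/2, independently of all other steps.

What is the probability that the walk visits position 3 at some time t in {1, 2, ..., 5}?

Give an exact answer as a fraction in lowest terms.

Answer: 7/32

Derivation:
Count via complement. Let g(t,s) = #length-t paths at position s with S_1..S_t all ≠ 3.
g(t,s) = g(t-1,s-1) + g(t-1,s+1) for s ≠ 3; g(t,3) = 0.
t=0: g(0,0)=1
t=1: g(1,-1)=1 g(1,1)=1
t=2: g(2,-2)=1 g(2,0)=2 g(2,2)=1
t=3: g(3,-3)=1 g(3,-1)=3 g(3,1)=3
t=4: g(4,-4)=1 g(4,-2)=4 g(4,0)=6 g(4,2)=3
t=5: g(5,-5)=1 g(5,-3)=5 g(5,-1)=10 g(5,1)=9
Paths never hitting 3: Σ_s g(5,s) = 25
Paths hitting 3: 2^5 - 25 = 7
P = 7/32 = 7/32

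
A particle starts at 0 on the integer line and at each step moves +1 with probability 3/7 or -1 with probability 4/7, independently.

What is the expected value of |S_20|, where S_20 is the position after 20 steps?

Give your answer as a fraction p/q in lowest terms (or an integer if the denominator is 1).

Answer: 336866838289900340/79792266297612001

Derivation:
S_20 takes values m ≡ 0 (mod 2) with |m| ≤ 20; P(S_20=m) = C(20,(20+m)/2) · (3/7)^((20+m)/2) · (4/7)^((20-m)/2).
Distribution: P(S=-20)=1099511627776/79792266297612001, P(S=-18)=16492674416640/79792266297612001, P(S=-16)=117510305218560/79792266297612001, P(S=-14)=528796373483520/79792266297612001, P(S=-12)=1685538440478720/79792266297612001, P(S=-10)=4045292257148928/79792266297612001, P(S=-8)=7584922982154240/79792266297612001, P(S=-6)=11377384473231360/79792266297612001, P(S=-4)=13866187326750720/79792266297612001, P(S=-2)=13866187326750720/79792266297612001, P(S=0)=11439604544569344/79792266297612001, P(S=2)=7799730371297280/79792266297612001, P(S=4)=4387348333854720/79792266297612001, P(S=6)=2024930000240640/79792266297612001, P(S=8)=759348750090240/79792266297612001, P(S=10)=227804625027072/79792266297612001, P(S=12)=53391708990720/79792266297612001, P(S=14)=9422066292480/79792266297612001, P(S=16)=1177758286560/79792266297612001, P(S=18)=92980917360/79792266297612001, P(S=20)=3486784401/79792266297612001
E[|S_20|] = Σ_m |m|·P(S_20=m) = 336866838289900340/79792266297612001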